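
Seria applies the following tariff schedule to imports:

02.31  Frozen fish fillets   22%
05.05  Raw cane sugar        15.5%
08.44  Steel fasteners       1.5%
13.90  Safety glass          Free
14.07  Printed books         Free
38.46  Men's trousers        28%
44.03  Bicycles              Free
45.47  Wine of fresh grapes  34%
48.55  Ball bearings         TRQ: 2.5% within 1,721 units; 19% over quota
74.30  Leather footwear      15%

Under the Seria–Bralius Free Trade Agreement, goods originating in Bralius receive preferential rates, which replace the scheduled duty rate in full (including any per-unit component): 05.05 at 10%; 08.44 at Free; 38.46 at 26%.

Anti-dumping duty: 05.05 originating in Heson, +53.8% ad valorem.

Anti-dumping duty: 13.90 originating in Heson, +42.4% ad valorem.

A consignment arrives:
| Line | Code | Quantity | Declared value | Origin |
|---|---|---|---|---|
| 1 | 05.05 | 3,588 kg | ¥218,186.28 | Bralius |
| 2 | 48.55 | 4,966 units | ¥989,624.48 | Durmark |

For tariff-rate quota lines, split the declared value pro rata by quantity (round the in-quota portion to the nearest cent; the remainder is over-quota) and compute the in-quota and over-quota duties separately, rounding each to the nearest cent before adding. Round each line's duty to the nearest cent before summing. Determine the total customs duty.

¥153,258.73

Line 1 (05.05, Bralius, 3,588 kg, ¥218,186.28):
Base rate for 05.05 is 15.5%.
Origin Bralius qualifies under the Seria–Bralius agreement and 05.05 is covered: preferential rate 10% applies instead.
The additional-duty order on 05.05 targets Heson, not Bralius; it does not apply.
Duty = ¥218,186.28 × 10% = ¥21,818.63.
Line 2 (48.55, Durmark, 4,966 units, ¥989,624.48):
Code 48.55 is under a tariff-rate quota (threshold 1,721 units). In-quota: 1,721 units at 2.5%; over-quota: 3,245 units at 19%.
Pro-rata value split: in-quota = ¥989,624.48 × 1,721/4,966 = ¥342,960.88; over-quota = ¥989,624.48 − ¥342,960.88 = ¥646,663.60.
In-quota duty = ¥342,960.88 × 2.5% = ¥8,574.02. Over-quota duty = ¥646,663.60 × 19% = ¥122,866.08.
Line duty = ¥8,574.02 + ¥122,866.08 = ¥131,440.10.
Total = ¥21,818.63 + ¥131,440.10 = ¥153,258.73.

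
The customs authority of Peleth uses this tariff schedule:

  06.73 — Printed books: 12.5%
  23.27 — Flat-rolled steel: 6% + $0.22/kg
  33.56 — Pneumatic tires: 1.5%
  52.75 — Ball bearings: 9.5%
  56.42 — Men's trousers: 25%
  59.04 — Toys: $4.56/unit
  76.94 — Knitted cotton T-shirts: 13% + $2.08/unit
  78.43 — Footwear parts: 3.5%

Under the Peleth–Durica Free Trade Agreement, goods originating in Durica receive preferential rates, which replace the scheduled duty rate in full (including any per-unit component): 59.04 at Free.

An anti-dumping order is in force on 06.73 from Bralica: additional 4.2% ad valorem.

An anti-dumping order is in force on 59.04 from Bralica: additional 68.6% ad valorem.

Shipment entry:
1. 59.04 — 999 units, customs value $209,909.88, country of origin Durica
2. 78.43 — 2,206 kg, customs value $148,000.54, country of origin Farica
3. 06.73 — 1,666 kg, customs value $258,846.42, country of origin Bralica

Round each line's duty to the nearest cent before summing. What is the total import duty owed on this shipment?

Line 1 (59.04, Durica, 999 units, $209,909.88):
Base rate for 59.04 is $4.56/unit.
Origin Durica qualifies under the Peleth–Durica agreement and 59.04 is covered: preferential rate Free applies instead.
The additional-duty order on 59.04 targets Bralica, not Durica; it does not apply.
Duty = $209,909.88 × 0% = $0.00.
Line 2 (78.43, Farica, 2,206 kg, $148,000.54):
Base rate for 78.43 is 3.5%.
Duty = $148,000.54 × 3.5% = $5,180.02.
Line 3 (06.73, Bralica, 1,666 kg, $258,846.42):
Base rate for 06.73 is 12.5%.
Additional duty on 06.73 from Bralica: +4.2%. Applied ad valorem rate: 12.5% + 4.2% = 16.7%.
Duty = $258,846.42 × 16.7% = $43,227.35.
Total = $0.00 + $5,180.02 + $43,227.35 = $48,407.37.

$48,407.37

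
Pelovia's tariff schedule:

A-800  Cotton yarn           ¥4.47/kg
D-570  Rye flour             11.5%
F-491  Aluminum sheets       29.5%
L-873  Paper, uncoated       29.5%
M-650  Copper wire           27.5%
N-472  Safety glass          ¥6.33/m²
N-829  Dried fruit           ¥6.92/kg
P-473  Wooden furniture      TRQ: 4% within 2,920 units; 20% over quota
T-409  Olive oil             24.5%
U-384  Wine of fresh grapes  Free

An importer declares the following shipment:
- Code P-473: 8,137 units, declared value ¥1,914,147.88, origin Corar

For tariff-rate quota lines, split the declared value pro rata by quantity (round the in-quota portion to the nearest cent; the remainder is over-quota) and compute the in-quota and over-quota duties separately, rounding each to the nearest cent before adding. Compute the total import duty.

¥272,925.45

Line 1 (P-473, Corar, 8,137 units, ¥1,914,147.88):
Code P-473 is under a tariff-rate quota (threshold 2,920 units). In-quota: 2,920 units at 4%; over-quota: 5,217 units at 20%.
Pro-rata value split: in-quota = ¥1,914,147.88 × 2,920/8,137 = ¥686,900.80; over-quota = ¥1,914,147.88 − ¥686,900.80 = ¥1,227,247.08.
In-quota duty = ¥686,900.80 × 4% = ¥27,476.03. Over-quota duty = ¥1,227,247.08 × 20% = ¥245,449.42.
Line duty = ¥27,476.03 + ¥245,449.42 = ¥272,925.45.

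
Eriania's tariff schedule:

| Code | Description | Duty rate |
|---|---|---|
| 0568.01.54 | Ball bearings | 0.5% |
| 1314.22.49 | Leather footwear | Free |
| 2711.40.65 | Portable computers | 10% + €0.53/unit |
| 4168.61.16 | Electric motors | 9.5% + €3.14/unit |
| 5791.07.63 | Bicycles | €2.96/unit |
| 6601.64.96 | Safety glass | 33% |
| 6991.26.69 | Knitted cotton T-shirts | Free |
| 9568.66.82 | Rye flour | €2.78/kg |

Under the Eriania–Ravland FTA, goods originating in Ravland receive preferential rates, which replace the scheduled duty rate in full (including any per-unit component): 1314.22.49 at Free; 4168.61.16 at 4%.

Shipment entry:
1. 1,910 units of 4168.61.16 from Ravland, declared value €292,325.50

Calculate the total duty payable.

Line 1 (4168.61.16, Ravland, 1,910 units, €292,325.50):
Base rate for 4168.61.16 is 9.5% + €3.14/unit.
Origin Ravland qualifies under the Eriania–Ravland agreement and 4168.61.16 is covered: preferential rate 4% applies instead.
Duty = €292,325.50 × 4% = €11,693.02.

€11,693.02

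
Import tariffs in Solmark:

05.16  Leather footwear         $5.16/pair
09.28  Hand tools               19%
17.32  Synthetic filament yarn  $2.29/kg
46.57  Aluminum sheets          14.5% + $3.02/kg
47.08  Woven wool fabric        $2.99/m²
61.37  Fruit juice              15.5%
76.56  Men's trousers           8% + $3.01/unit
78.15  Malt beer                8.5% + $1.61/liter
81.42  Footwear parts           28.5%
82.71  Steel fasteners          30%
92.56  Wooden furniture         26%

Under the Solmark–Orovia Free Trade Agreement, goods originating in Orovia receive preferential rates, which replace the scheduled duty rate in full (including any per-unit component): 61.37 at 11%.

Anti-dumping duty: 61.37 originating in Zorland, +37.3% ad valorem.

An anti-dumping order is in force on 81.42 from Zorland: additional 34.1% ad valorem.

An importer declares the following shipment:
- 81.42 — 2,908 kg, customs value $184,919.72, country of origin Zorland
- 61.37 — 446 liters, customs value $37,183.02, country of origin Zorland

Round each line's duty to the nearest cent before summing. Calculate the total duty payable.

Line 1 (81.42, Zorland, 2,908 kg, $184,919.72):
Base rate for 81.42 is 28.5%.
Additional duty on 81.42 from Zorland: +34.1%. Applied ad valorem rate: 28.5% + 34.1% = 62.6%.
Duty = $184,919.72 × 62.6% = $115,759.74.
Line 2 (61.37, Zorland, 446 liters, $37,183.02):
Base rate for 61.37 is 15.5%.
61.37 has an FTA preferential rate, but origin Zorland is not Orovia; base rate stands.
Additional duty on 61.37 from Zorland: +37.3%. Applied ad valorem rate: 15.5% + 37.3% = 52.8%.
Duty = $37,183.02 × 52.8% = $19,632.63.
Total = $115,759.74 + $19,632.63 = $135,392.37.

$135,392.37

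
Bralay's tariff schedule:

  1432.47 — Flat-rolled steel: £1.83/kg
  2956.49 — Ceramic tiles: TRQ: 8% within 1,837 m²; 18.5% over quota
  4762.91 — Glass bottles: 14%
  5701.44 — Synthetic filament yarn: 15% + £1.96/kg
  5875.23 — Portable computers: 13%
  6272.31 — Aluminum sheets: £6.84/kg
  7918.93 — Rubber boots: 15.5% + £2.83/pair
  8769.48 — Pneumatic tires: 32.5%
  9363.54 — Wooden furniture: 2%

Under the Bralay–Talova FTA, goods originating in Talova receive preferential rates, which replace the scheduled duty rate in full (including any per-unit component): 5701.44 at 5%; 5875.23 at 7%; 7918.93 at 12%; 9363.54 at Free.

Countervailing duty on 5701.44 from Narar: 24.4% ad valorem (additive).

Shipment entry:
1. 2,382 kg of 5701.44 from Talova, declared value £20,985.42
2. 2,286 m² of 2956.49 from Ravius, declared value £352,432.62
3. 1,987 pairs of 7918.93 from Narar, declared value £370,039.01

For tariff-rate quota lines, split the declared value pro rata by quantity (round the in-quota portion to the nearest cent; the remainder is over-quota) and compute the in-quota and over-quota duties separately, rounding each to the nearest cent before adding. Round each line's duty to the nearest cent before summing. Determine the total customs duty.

£99,491.48

Line 1 (5701.44, Talova, 2,382 kg, £20,985.42):
Base rate for 5701.44 is 15% + £1.96/kg.
Origin Talova qualifies under the Bralay–Talova agreement and 5701.44 is covered: preferential rate 5% applies instead.
The additional-duty order on 5701.44 targets Narar, not Talova; it does not apply.
Duty = £20,985.42 × 5% = £1,049.27.
Line 2 (2956.49, Ravius, 2,286 m², £352,432.62):
Code 2956.49 is under a tariff-rate quota (threshold 1,837 m²). In-quota: 1,837 m² at 8%; over-quota: 449 m² at 18.5%.
Pro-rata value split: in-quota = £352,432.62 × 1,837/2,286 = £283,210.29; over-quota = £352,432.62 − £283,210.29 = £69,222.33.
In-quota duty = £283,210.29 × 8% = £22,656.82. Over-quota duty = £69,222.33 × 18.5% = £12,806.13.
Line duty = £22,656.82 + £12,806.13 = £35,462.95.
Line 3 (7918.93, Narar, 1,987 pairs, £370,039.01):
Base rate for 7918.93 is 15.5% + £2.83/pair.
7918.93 has an FTA preferential rate, but origin Narar is not Talova; base rate stands.
Duty = £370,039.01 × 15.5% + 1,987 × £2.83 = £62,979.26.
Total = £1,049.27 + £35,462.95 + £62,979.26 = £99,491.48.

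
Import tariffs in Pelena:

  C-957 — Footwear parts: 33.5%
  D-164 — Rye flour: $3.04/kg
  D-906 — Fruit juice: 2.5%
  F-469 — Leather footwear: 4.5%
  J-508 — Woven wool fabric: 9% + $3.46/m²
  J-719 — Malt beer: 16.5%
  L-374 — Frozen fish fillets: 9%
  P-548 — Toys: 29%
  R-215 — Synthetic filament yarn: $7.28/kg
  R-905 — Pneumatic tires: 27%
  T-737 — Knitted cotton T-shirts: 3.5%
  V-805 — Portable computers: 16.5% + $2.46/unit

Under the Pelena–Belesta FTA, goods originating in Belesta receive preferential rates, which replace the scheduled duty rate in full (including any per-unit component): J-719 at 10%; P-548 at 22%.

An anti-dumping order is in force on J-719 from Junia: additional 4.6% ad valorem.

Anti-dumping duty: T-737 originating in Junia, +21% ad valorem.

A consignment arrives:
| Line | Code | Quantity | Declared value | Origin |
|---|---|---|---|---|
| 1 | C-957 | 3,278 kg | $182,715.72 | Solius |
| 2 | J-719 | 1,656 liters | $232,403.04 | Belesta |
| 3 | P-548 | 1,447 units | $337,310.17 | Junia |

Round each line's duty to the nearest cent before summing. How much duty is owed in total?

Line 1 (C-957, Solius, 3,278 kg, $182,715.72):
Base rate for C-957 is 33.5%.
Duty = $182,715.72 × 33.5% = $61,209.77.
Line 2 (J-719, Belesta, 1,656 liters, $232,403.04):
Base rate for J-719 is 16.5%.
Origin Belesta qualifies under the Pelena–Belesta agreement and J-719 is covered: preferential rate 10% applies instead.
The additional-duty order on J-719 targets Junia, not Belesta; it does not apply.
Duty = $232,403.04 × 10% = $23,240.30.
Line 3 (P-548, Junia, 1,447 units, $337,310.17):
Base rate for P-548 is 29%.
P-548 has an FTA preferential rate, but origin Junia is not Belesta; base rate stands.
Duty = $337,310.17 × 29% = $97,819.95.
Total = $61,209.77 + $23,240.30 + $97,819.95 = $182,270.02.

$182,270.02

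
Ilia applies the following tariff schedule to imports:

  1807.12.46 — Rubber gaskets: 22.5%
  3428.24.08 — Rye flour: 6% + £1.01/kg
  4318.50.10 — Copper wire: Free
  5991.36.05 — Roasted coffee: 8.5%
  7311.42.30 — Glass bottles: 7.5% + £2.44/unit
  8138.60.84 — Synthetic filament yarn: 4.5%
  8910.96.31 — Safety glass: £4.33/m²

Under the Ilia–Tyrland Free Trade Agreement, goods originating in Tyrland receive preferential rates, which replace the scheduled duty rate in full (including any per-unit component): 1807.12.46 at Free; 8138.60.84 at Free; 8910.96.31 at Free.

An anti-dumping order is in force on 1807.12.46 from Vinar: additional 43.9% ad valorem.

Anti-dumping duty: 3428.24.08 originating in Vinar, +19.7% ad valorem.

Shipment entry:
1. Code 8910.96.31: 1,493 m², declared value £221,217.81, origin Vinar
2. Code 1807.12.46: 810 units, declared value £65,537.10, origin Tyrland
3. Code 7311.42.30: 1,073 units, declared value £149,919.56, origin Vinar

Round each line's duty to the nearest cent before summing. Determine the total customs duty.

Line 1 (8910.96.31, Vinar, 1,493 m², £221,217.81):
Base rate for 8910.96.31 is £4.33/m².
8910.96.31 has an FTA preferential rate, but origin Vinar is not Tyrland; base rate stands.
Duty = 1,493 × £4.33 = £6,464.69.
Line 2 (1807.12.46, Tyrland, 810 units, £65,537.10):
Base rate for 1807.12.46 is 22.5%.
Origin Tyrland qualifies under the Ilia–Tyrland agreement and 1807.12.46 is covered: preferential rate Free applies instead.
The additional-duty order on 1807.12.46 targets Vinar, not Tyrland; it does not apply.
Duty = £65,537.10 × 0% = £0.00.
Line 3 (7311.42.30, Vinar, 1,073 units, £149,919.56):
Base rate for 7311.42.30 is 7.5% + £2.44/unit.
Duty = £149,919.56 × 7.5% + 1,073 × £2.44 = £13,862.09.
Total = £6,464.69 + £0.00 + £13,862.09 = £20,326.78.

£20,326.78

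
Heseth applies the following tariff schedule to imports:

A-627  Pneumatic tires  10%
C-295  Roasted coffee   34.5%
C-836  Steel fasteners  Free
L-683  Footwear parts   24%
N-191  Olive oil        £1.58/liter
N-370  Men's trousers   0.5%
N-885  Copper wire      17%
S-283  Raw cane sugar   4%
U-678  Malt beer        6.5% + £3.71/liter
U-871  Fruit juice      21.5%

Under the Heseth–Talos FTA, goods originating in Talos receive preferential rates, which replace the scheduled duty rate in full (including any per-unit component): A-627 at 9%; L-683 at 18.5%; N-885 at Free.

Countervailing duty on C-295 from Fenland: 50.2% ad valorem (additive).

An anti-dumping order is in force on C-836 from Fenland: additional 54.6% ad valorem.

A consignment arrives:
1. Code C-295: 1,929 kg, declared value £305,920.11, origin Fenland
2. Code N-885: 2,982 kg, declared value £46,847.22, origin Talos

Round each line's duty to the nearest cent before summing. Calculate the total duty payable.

Line 1 (C-295, Fenland, 1,929 kg, £305,920.11):
Base rate for C-295 is 34.5%.
Additional duty on C-295 from Fenland: +50.2%. Applied ad valorem rate: 34.5% + 50.2% = 84.7%.
Duty = £305,920.11 × 84.7% = £259,114.33.
Line 2 (N-885, Talos, 2,982 kg, £46,847.22):
Base rate for N-885 is 17%.
Origin Talos qualifies under the Heseth–Talos agreement and N-885 is covered: preferential rate Free applies instead.
Duty = £46,847.22 × 0% = £0.00.
Total = £259,114.33 + £0.00 = £259,114.33.

£259,114.33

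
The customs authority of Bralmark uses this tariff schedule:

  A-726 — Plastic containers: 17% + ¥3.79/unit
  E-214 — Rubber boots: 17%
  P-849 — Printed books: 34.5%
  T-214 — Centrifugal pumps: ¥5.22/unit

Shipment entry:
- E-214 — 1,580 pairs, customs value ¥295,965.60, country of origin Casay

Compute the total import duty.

Line 1 (E-214, Casay, 1,580 pairs, ¥295,965.60):
Base rate for E-214 is 17%.
Duty = ¥295,965.60 × 17% = ¥50,314.15.

¥50,314.15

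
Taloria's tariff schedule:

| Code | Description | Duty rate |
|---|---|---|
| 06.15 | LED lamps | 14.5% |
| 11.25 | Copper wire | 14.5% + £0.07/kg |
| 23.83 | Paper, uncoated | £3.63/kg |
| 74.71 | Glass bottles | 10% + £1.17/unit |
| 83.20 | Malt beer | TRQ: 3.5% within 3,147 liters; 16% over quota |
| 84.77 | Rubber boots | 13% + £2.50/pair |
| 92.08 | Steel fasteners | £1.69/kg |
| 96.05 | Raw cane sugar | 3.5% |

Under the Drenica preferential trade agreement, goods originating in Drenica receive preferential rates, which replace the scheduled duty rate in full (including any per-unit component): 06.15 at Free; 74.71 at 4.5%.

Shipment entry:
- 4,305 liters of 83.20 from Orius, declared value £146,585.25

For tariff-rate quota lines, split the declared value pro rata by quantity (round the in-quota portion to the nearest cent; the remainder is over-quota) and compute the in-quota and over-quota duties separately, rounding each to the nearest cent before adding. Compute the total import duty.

Line 1 (83.20, Orius, 4,305 liters, £146,585.25):
Code 83.20 is under a tariff-rate quota (threshold 3,147 liters). In-quota: 3,147 liters at 3.5%; over-quota: 1,158 liters at 16%.
Pro-rata value split: in-quota = £146,585.25 × 3,147/4,305 = £107,155.35; over-quota = £146,585.25 − £107,155.35 = £39,429.90.
In-quota duty = £107,155.35 × 3.5% = £3,750.44. Over-quota duty = £39,429.90 × 16% = £6,308.78.
Line duty = £3,750.44 + £6,308.78 = £10,059.22.

£10,059.22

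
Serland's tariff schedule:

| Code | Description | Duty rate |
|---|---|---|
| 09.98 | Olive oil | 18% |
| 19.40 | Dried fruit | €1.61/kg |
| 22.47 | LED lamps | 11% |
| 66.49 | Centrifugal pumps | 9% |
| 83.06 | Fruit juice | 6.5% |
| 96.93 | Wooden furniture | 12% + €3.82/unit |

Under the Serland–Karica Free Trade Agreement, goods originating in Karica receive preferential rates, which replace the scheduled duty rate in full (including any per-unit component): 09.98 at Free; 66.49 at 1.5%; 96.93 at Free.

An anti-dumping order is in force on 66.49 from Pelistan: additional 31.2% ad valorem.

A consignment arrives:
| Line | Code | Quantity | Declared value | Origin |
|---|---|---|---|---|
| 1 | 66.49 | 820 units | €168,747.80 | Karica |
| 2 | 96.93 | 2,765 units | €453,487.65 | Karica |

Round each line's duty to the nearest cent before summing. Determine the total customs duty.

€2,531.22

Line 1 (66.49, Karica, 820 units, €168,747.80):
Base rate for 66.49 is 9%.
Origin Karica qualifies under the Serland–Karica agreement and 66.49 is covered: preferential rate 1.5% applies instead.
The additional-duty order on 66.49 targets Pelistan, not Karica; it does not apply.
Duty = €168,747.80 × 1.5% = €2,531.22.
Line 2 (96.93, Karica, 2,765 units, €453,487.65):
Base rate for 96.93 is 12% + €3.82/unit.
Origin Karica qualifies under the Serland–Karica agreement and 96.93 is covered: preferential rate Free applies instead.
Duty = €453,487.65 × 0% = €0.00.
Total = €2,531.22 + €0.00 = €2,531.22.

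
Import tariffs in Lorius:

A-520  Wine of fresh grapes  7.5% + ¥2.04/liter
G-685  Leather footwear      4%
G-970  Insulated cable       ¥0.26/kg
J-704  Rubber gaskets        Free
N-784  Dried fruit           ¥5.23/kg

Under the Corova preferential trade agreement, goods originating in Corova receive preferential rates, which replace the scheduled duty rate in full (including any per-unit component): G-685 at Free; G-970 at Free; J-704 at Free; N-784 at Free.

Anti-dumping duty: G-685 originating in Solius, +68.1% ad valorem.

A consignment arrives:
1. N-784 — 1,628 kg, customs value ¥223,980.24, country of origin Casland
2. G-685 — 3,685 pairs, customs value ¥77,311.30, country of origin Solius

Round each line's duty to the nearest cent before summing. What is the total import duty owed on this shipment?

Line 1 (N-784, Casland, 1,628 kg, ¥223,980.24):
Base rate for N-784 is ¥5.23/kg.
N-784 has an FTA preferential rate, but origin Casland is not Corova; base rate stands.
Duty = 1,628 × ¥5.23 = ¥8,514.44.
Line 2 (G-685, Solius, 3,685 pairs, ¥77,311.30):
Base rate for G-685 is 4%.
G-685 has an FTA preferential rate, but origin Solius is not Corova; base rate stands.
Additional duty on G-685 from Solius: +68.1%. Applied ad valorem rate: 4% + 68.1% = 72.1%.
Duty = ¥77,311.30 × 72.1% = ¥55,741.45.
Total = ¥8,514.44 + ¥55,741.45 = ¥64,255.89.

¥64,255.89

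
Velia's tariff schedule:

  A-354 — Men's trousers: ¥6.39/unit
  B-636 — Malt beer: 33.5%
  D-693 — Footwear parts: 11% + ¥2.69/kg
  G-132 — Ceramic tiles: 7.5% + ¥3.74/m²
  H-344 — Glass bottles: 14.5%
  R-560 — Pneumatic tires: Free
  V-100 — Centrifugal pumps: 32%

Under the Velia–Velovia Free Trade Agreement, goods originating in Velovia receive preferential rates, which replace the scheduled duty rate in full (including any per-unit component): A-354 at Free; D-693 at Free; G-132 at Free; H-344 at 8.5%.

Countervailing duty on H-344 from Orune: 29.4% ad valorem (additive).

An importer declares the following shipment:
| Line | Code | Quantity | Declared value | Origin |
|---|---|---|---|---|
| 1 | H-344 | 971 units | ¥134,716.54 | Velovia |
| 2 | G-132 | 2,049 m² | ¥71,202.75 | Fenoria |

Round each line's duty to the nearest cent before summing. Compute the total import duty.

¥24,454.38

Line 1 (H-344, Velovia, 971 units, ¥134,716.54):
Base rate for H-344 is 14.5%.
Origin Velovia qualifies under the Velia–Velovia agreement and H-344 is covered: preferential rate 8.5% applies instead.
The additional-duty order on H-344 targets Orune, not Velovia; it does not apply.
Duty = ¥134,716.54 × 8.5% = ¥11,450.91.
Line 2 (G-132, Fenoria, 2,049 m², ¥71,202.75):
Base rate for G-132 is 7.5% + ¥3.74/m².
G-132 has an FTA preferential rate, but origin Fenoria is not Velovia; base rate stands.
Duty = ¥71,202.75 × 7.5% + 2,049 × ¥3.74 = ¥13,003.47.
Total = ¥11,450.91 + ¥13,003.47 = ¥24,454.38.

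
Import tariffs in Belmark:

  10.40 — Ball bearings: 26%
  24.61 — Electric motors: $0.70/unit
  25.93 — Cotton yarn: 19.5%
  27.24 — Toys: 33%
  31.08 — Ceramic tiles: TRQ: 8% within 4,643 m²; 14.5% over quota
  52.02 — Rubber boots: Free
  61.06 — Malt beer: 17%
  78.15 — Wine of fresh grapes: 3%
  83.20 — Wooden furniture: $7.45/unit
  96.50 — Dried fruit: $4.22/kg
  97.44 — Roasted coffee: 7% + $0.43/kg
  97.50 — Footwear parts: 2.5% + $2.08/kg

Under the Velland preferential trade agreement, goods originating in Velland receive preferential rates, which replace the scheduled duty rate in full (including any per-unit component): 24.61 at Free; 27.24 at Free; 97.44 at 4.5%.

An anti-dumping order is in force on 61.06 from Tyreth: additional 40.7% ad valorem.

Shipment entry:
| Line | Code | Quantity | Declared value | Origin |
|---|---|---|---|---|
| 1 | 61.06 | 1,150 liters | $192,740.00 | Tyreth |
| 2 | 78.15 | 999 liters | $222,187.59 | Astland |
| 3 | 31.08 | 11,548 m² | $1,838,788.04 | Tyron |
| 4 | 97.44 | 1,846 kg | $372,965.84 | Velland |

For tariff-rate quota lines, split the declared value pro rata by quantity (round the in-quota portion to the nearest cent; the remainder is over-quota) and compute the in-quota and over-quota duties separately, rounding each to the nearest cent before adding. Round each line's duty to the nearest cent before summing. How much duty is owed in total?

$353,229.52

Line 1 (61.06, Tyreth, 1,150 liters, $192,740.00):
Base rate for 61.06 is 17%.
Additional duty on 61.06 from Tyreth: +40.7%. Applied ad valorem rate: 17% + 40.7% = 57.7%.
Duty = $192,740.00 × 57.7% = $111,210.98.
Line 2 (78.15, Astland, 999 liters, $222,187.59):
Base rate for 78.15 is 3%.
Duty = $222,187.59 × 3% = $6,665.63.
Line 3 (31.08, Tyron, 11,548 m², $1,838,788.04):
Code 31.08 is under a tariff-rate quota (threshold 4,643 m²). In-quota: 4,643 m² at 8%; over-quota: 6,905 m² at 14.5%.
Pro-rata value split: in-quota = $1,838,788.04 × 4,643/11,548 = $739,304.89; over-quota = $1,838,788.04 − $739,304.89 = $1,099,483.15.
In-quota duty = $739,304.89 × 8% = $59,144.39. Over-quota duty = $1,099,483.15 × 14.5% = $159,425.06.
Line duty = $59,144.39 + $159,425.06 = $218,569.45.
Line 4 (97.44, Velland, 1,846 kg, $372,965.84):
Base rate for 97.44 is 7% + $0.43/kg.
Origin Velland qualifies under the Belmark–Velland agreement and 97.44 is covered: preferential rate 4.5% applies instead.
Duty = $372,965.84 × 4.5% = $16,783.46.
Total = $111,210.98 + $6,665.63 + $218,569.45 + $16,783.46 = $353,229.52.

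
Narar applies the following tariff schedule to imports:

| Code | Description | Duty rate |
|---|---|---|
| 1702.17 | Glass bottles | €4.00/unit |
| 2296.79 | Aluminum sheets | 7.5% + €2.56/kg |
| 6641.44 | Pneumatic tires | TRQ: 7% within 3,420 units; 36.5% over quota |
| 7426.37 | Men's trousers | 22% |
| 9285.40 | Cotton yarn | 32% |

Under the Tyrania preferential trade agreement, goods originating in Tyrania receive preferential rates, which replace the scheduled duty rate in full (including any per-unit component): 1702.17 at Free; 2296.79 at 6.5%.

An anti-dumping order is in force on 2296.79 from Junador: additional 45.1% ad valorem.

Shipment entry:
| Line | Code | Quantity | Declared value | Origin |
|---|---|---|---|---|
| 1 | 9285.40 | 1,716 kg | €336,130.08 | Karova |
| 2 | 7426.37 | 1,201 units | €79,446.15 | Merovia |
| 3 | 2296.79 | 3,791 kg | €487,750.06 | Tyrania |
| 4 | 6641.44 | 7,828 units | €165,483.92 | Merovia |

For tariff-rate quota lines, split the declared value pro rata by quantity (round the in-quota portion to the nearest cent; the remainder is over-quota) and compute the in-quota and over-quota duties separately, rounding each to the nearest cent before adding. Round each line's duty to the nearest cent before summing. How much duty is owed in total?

Line 1 (9285.40, Karova, 1,716 kg, €336,130.08):
Base rate for 9285.40 is 32%.
Duty = €336,130.08 × 32% = €107,561.63.
Line 2 (7426.37, Merovia, 1,201 units, €79,446.15):
Base rate for 7426.37 is 22%.
Duty = €79,446.15 × 22% = €17,478.15.
Line 3 (2296.79, Tyrania, 3,791 kg, €487,750.06):
Base rate for 2296.79 is 7.5% + €2.56/kg.
Origin Tyrania qualifies under the Narar–Tyrania agreement and 2296.79 is covered: preferential rate 6.5% applies instead.
The additional-duty order on 2296.79 targets Junador, not Tyrania; it does not apply.
Duty = €487,750.06 × 6.5% = €31,703.75.
Line 4 (6641.44, Merovia, 7,828 units, €165,483.92):
Code 6641.44 is under a tariff-rate quota (threshold 3,420 units). In-quota: 3,420 units at 7%; over-quota: 4,408 units at 36.5%.
Pro-rata value split: in-quota = €165,483.92 × 3,420/7,828 = €72,298.80; over-quota = €165,483.92 − €72,298.80 = €93,185.12.
In-quota duty = €72,298.80 × 7% = €5,060.92. Over-quota duty = €93,185.12 × 36.5% = €34,012.57.
Line duty = €5,060.92 + €34,012.57 = €39,073.49.
Total = €107,561.63 + €17,478.15 + €31,703.75 + €39,073.49 = €195,817.02.

€195,817.02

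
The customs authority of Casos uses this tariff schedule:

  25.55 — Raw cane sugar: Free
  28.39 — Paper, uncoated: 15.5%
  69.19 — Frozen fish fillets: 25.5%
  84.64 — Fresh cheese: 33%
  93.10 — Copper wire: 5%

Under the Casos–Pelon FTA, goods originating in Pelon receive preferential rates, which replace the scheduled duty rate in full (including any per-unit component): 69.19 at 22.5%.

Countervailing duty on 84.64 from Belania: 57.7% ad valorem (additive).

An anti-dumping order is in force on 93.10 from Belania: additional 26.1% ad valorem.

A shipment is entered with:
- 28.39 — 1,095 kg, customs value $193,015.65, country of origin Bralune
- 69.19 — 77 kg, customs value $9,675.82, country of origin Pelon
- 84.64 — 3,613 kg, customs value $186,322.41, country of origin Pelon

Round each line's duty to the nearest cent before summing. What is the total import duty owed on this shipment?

Line 1 (28.39, Bralune, 1,095 kg, $193,015.65):
Base rate for 28.39 is 15.5%.
Duty = $193,015.65 × 15.5% = $29,917.43.
Line 2 (69.19, Pelon, 77 kg, $9,675.82):
Base rate for 69.19 is 25.5%.
Origin Pelon qualifies under the Casos–Pelon agreement and 69.19 is covered: preferential rate 22.5% applies instead.
Duty = $9,675.82 × 22.5% = $2,177.06.
Line 3 (84.64, Pelon, 3,613 kg, $186,322.41):
Base rate for 84.64 is 33%.
Origin Pelon is the FTA partner but 84.64 is not on the preference list; base rate stands.
The additional-duty order on 84.64 targets Belania, not Pelon; it does not apply.
Duty = $186,322.41 × 33% = $61,486.40.
Total = $29,917.43 + $2,177.06 + $61,486.40 = $93,580.89.

$93,580.89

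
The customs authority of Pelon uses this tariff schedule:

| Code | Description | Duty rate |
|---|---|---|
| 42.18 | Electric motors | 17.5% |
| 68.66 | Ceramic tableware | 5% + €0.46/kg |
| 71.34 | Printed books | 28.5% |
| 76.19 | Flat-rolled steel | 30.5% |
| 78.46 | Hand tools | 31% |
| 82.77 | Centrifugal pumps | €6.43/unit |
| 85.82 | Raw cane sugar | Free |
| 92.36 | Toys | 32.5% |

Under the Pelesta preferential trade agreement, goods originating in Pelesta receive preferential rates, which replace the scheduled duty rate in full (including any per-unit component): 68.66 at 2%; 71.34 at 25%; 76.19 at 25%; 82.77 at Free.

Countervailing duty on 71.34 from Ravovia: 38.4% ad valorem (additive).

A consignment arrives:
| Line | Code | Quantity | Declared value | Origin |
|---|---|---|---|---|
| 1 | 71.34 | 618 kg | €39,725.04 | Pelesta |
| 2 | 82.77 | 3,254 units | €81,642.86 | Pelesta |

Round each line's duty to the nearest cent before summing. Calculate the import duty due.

€9,931.26

Line 1 (71.34, Pelesta, 618 kg, €39,725.04):
Base rate for 71.34 is 28.5%.
Origin Pelesta qualifies under the Pelon–Pelesta agreement and 71.34 is covered: preferential rate 25% applies instead.
The additional-duty order on 71.34 targets Ravovia, not Pelesta; it does not apply.
Duty = €39,725.04 × 25% = €9,931.26.
Line 2 (82.77, Pelesta, 3,254 units, €81,642.86):
Base rate for 82.77 is €6.43/unit.
Origin Pelesta qualifies under the Pelon–Pelesta agreement and 82.77 is covered: preferential rate Free applies instead.
Duty = €81,642.86 × 0% = €0.00.
Total = €9,931.26 + €0.00 = €9,931.26.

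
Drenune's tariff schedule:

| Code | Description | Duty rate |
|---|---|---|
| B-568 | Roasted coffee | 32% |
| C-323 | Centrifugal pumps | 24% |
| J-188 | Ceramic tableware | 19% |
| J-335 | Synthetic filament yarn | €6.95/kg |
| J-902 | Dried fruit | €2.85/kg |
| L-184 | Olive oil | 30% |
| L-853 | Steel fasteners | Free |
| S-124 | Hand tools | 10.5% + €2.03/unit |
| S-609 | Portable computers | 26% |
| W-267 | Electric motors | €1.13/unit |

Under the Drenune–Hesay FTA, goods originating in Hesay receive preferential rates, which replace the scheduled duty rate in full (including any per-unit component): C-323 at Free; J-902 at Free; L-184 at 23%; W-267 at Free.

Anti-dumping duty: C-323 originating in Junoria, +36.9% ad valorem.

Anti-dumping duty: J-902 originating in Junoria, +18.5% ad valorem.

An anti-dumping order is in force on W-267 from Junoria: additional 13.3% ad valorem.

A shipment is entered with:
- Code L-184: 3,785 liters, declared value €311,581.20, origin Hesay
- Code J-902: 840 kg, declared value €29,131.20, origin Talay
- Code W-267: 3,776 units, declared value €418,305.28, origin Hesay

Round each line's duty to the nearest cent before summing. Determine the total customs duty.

Line 1 (L-184, Hesay, 3,785 liters, €311,581.20):
Base rate for L-184 is 30%.
Origin Hesay qualifies under the Drenune–Hesay agreement and L-184 is covered: preferential rate 23% applies instead.
Duty = €311,581.20 × 23% = €71,663.68.
Line 2 (J-902, Talay, 840 kg, €29,131.20):
Base rate for J-902 is €2.85/kg.
J-902 has an FTA preferential rate, but origin Talay is not Hesay; base rate stands.
The additional-duty order on J-902 targets Junoria, not Talay; it does not apply.
Duty = 840 × €2.85 = €2,394.00.
Line 3 (W-267, Hesay, 3,776 units, €418,305.28):
Base rate for W-267 is €1.13/unit.
Origin Hesay qualifies under the Drenune–Hesay agreement and W-267 is covered: preferential rate Free applies instead.
The additional-duty order on W-267 targets Junoria, not Hesay; it does not apply.
Duty = €418,305.28 × 0% = €0.00.
Total = €71,663.68 + €2,394.00 + €0.00 = €74,057.68.

€74,057.68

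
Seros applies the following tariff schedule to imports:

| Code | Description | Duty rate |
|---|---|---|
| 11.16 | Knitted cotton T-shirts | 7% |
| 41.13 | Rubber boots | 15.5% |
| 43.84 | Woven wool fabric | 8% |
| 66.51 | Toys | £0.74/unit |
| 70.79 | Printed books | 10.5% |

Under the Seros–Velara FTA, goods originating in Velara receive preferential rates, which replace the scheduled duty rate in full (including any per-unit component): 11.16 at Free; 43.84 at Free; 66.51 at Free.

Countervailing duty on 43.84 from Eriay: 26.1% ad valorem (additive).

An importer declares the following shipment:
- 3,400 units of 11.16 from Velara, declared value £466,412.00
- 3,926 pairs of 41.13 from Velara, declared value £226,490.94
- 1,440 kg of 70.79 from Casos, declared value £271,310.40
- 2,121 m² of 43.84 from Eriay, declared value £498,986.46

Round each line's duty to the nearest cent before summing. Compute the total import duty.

Line 1 (11.16, Velara, 3,400 units, £466,412.00):
Base rate for 11.16 is 7%.
Origin Velara qualifies under the Seros–Velara agreement and 11.16 is covered: preferential rate Free applies instead.
Duty = £466,412.00 × 0% = £0.00.
Line 2 (41.13, Velara, 3,926 pairs, £226,490.94):
Base rate for 41.13 is 15.5%.
Origin Velara is the FTA partner but 41.13 is not on the preference list; base rate stands.
Duty = £226,490.94 × 15.5% = £35,106.10.
Line 3 (70.79, Casos, 1,440 kg, £271,310.40):
Base rate for 70.79 is 10.5%.
Duty = £271,310.40 × 10.5% = £28,487.59.
Line 4 (43.84, Eriay, 2,121 m², £498,986.46):
Base rate for 43.84 is 8%.
43.84 has an FTA preferential rate, but origin Eriay is not Velara; base rate stands.
Additional duty on 43.84 from Eriay: +26.1%. Applied ad valorem rate: 8% + 26.1% = 34.1%.
Duty = £498,986.46 × 34.1% = £170,154.38.
Total = £0.00 + £35,106.10 + £28,487.59 + £170,154.38 = £233,748.07.

£233,748.07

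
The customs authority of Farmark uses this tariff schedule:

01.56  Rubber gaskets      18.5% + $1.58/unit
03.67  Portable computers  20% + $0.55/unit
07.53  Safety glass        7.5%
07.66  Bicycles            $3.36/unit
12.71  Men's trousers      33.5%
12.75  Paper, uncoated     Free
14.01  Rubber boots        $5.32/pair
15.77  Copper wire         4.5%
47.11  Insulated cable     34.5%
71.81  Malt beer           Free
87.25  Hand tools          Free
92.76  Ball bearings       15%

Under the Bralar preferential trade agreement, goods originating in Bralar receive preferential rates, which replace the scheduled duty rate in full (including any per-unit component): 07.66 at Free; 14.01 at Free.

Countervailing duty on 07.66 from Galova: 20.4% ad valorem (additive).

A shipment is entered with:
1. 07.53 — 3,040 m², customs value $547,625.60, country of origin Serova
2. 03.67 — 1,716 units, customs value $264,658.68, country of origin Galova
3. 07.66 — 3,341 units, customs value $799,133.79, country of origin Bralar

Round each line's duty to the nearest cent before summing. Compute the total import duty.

Line 1 (07.53, Serova, 3,040 m², $547,625.60):
Base rate for 07.53 is 7.5%.
Duty = $547,625.60 × 7.5% = $41,071.92.
Line 2 (03.67, Galova, 1,716 units, $264,658.68):
Base rate for 03.67 is 20% + $0.55/unit.
Duty = $264,658.68 × 20% + 1,716 × $0.55 = $53,875.54.
Line 3 (07.66, Bralar, 3,341 units, $799,133.79):
Base rate for 07.66 is $3.36/unit.
Origin Bralar qualifies under the Farmark–Bralar agreement and 07.66 is covered: preferential rate Free applies instead.
The additional-duty order on 07.66 targets Galova, not Bralar; it does not apply.
Duty = $799,133.79 × 0% = $0.00.
Total = $41,071.92 + $53,875.54 + $0.00 = $94,947.46.

$94,947.46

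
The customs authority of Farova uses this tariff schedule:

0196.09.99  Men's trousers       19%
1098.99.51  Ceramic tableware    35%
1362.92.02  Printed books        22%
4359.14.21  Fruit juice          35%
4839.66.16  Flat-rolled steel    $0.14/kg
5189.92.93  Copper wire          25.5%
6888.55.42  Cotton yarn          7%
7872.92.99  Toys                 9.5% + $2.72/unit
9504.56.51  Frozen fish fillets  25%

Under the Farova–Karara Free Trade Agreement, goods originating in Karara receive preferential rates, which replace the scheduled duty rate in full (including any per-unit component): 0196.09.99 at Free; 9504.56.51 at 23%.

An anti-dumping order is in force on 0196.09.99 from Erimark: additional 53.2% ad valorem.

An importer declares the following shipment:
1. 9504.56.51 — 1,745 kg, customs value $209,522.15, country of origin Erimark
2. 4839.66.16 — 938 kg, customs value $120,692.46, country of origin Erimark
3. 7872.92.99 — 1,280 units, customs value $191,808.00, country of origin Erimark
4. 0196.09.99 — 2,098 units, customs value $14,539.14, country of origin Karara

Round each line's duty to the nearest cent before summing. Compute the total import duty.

$74,215.22

Line 1 (9504.56.51, Erimark, 1,745 kg, $209,522.15):
Base rate for 9504.56.51 is 25%.
9504.56.51 has an FTA preferential rate, but origin Erimark is not Karara; base rate stands.
Duty = $209,522.15 × 25% = $52,380.54.
Line 2 (4839.66.16, Erimark, 938 kg, $120,692.46):
Base rate for 4839.66.16 is $0.14/kg.
Duty = 938 × $0.14 = $131.32.
Line 3 (7872.92.99, Erimark, 1,280 units, $191,808.00):
Base rate for 7872.92.99 is 9.5% + $2.72/unit.
Duty = $191,808.00 × 9.5% + 1,280 × $2.72 = $21,703.36.
Line 4 (0196.09.99, Karara, 2,098 units, $14,539.14):
Base rate for 0196.09.99 is 19%.
Origin Karara qualifies under the Farova–Karara agreement and 0196.09.99 is covered: preferential rate Free applies instead.
The additional-duty order on 0196.09.99 targets Erimark, not Karara; it does not apply.
Duty = $14,539.14 × 0% = $0.00.
Total = $52,380.54 + $131.32 + $21,703.36 + $0.00 = $74,215.22.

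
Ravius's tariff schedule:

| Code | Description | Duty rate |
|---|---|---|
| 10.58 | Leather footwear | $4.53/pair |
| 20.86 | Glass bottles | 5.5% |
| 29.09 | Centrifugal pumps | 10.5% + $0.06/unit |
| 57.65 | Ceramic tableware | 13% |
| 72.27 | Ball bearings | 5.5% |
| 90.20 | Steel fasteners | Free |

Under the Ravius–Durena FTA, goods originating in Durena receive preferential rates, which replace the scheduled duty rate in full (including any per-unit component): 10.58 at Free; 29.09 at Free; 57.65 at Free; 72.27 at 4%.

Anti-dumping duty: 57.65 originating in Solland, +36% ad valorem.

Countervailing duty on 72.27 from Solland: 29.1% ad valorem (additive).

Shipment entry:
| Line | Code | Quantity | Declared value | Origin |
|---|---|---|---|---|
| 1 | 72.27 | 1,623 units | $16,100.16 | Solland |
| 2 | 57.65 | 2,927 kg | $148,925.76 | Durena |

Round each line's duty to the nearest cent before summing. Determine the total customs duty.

$5,570.66

Line 1 (72.27, Solland, 1,623 units, $16,100.16):
Base rate for 72.27 is 5.5%.
72.27 has an FTA preferential rate, but origin Solland is not Durena; base rate stands.
Additional duty on 72.27 from Solland: +29.1%. Applied ad valorem rate: 5.5% + 29.1% = 34.6%.
Duty = $16,100.16 × 34.6% = $5,570.66.
Line 2 (57.65, Durena, 2,927 kg, $148,925.76):
Base rate for 57.65 is 13%.
Origin Durena qualifies under the Ravius–Durena agreement and 57.65 is covered: preferential rate Free applies instead.
The additional-duty order on 57.65 targets Solland, not Durena; it does not apply.
Duty = $148,925.76 × 0% = $0.00.
Total = $5,570.66 + $0.00 = $5,570.66.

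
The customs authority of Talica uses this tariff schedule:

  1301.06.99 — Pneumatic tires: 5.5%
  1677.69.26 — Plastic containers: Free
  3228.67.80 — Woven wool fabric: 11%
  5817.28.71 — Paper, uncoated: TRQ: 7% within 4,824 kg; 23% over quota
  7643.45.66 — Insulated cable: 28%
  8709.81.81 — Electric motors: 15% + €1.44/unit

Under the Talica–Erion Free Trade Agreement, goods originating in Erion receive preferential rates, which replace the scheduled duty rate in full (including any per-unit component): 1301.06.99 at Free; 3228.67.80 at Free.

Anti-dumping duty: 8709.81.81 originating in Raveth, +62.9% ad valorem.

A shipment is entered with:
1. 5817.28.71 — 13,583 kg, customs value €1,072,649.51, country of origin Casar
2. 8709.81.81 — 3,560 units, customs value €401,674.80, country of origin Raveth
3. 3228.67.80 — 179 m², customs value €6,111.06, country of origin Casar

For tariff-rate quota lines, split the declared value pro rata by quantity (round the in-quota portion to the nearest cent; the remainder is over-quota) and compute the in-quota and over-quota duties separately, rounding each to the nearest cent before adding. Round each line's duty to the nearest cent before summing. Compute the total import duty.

€504,460.47

Line 1 (5817.28.71, Casar, 13,583 kg, €1,072,649.51):
Code 5817.28.71 is under a tariff-rate quota (threshold 4,824 kg). In-quota: 4,824 kg at 7%; over-quota: 8,759 kg at 23%.
Pro-rata value split: in-quota = €1,072,649.51 × 4,824/13,583 = €380,951.28; over-quota = €1,072,649.51 − €380,951.28 = €691,698.23.
In-quota duty = €380,951.28 × 7% = €26,666.59. Over-quota duty = €691,698.23 × 23% = €159,090.59.
Line duty = €26,666.59 + €159,090.59 = €185,757.18.
Line 2 (8709.81.81, Raveth, 3,560 units, €401,674.80):
Base rate for 8709.81.81 is 15% + €1.44/unit.
Additional duty on 8709.81.81 from Raveth: +62.9%. Applied ad valorem rate: 15% + 62.9% = 77.9%.
Duty = €401,674.80 × 77.9% + 3,560 × €1.44 = €318,031.07.
Line 3 (3228.67.80, Casar, 179 m², €6,111.06):
Base rate for 3228.67.80 is 11%.
3228.67.80 has an FTA preferential rate, but origin Casar is not Erion; base rate stands.
Duty = €6,111.06 × 11% = €672.22.
Total = €185,757.18 + €318,031.07 + €672.22 = €504,460.47.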